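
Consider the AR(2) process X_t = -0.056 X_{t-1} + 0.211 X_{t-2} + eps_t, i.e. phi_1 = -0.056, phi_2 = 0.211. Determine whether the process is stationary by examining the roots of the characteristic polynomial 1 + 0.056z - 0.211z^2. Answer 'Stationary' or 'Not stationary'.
\text{Stationary}

The AR(p) characteristic polynomial is P(z) = 1 + 0.056z - 0.211z^2.
Stationarity requires all roots to lie outside the unit circle, i.e. |z| > 1 for every root.
Set 1 + (0.056) z + (-0.211) z^2 = 0, i.e. a z^2 + b z + c = 0 with a = -0.211, b = 0.056, c = 1.
Discriminant D = b^2 - 4ac = (0.056)^2 - 4*(-0.211)*1 = 0.003136 - (-0.844) = 0.847136.
D >= 0, so the roots are real: z = (-b +/- sqrt(D)) / (2a) = (-0.056 +/- 0.9204) / (-0.422).
  z_1 = (-0.056 + 0.9204) / (-0.422) = -2.0483,   |z_1| = 2.0483.
  z_2 = (-0.056 - 0.9204) / (-0.422) = 2.3137,   |z_2| = 2.3137.
Moduli of all roots: 2.0483, 2.3137.
All moduli strictly greater than 1? Yes.
Verdict: Stationary.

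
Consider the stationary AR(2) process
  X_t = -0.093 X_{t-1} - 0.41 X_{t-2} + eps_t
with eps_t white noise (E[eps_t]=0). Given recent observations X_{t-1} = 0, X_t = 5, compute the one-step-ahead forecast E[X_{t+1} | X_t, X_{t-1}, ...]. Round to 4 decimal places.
E[X_{t+1} \mid \mathcal F_t] = -0.4650

For an AR(p) model X_t = c + sum_i phi_i X_{t-i} + eps_t, the
one-step-ahead conditional mean is
  E[X_{t+1} | X_t, ...] = c + sum_i phi_i X_{t+1-i}.
Substitute known values:
  E[X_{t+1} | ...] = (-0.093) * (5) + (-0.41) * (0)
                   = -0.4650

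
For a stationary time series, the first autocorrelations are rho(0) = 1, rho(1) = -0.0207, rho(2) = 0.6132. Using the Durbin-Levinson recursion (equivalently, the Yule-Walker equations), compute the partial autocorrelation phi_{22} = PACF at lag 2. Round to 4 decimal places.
\phi_{22} = 0.6130

The PACF at lag k is phi_{kk}, the last component of the solution
to the Yule-Walker system G_k phi = r_k where
  (G_k)_{ij} = rho(|i - j|), (r_k)_i = rho(i), i,j = 1..k.
Equivalently, Durbin-Levinson gives phi_{kk} iteratively:
  phi_{11} = rho(1)
  phi_{kk} = [rho(k) - sum_{j=1..k-1} phi_{k-1,j} rho(k-j)]
            / [1 - sum_{j=1..k-1} phi_{k-1,j} rho(j)],
  phi_{k,j} = phi_{k-1,j} - phi_{kk} phi_{k-1,k-j},  j = 1..k-1.
Step k = 1:
  phi_11 = rho(1) = -0.0207.
Step k = 2:
  phi_22 = [rho(2) - phi_11 rho(1)] / [1 - phi_11 rho(1)] = [0.6132 - (-0.0207)(-0.0207)] / [1 - (-0.0207)(-0.0207)]
         = 0.61277151 / 0.99957151 = 0.613.
Therefore phi_{22} = 0.6130.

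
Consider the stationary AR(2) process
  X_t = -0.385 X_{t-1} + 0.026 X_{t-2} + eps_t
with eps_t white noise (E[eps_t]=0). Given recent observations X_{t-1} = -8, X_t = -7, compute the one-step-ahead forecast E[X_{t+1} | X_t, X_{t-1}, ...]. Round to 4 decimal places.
E[X_{t+1} \mid \mathcal F_t] = 2.4870

For an AR(p) model X_t = c + sum_i phi_i X_{t-i} + eps_t, the
one-step-ahead conditional mean is
  E[X_{t+1} | X_t, ...] = c + sum_i phi_i X_{t+1-i}.
Substitute known values:
  E[X_{t+1} | ...] = (-0.385) * (-7) + (0.026) * (-8)
                   = 2.4870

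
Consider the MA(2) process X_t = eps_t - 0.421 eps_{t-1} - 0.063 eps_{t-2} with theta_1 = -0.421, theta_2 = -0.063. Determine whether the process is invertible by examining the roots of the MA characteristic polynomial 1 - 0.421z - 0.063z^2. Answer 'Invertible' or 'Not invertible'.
\text{Invertible}

The MA(q) characteristic polynomial is P(z) = 1 - 0.421z - 0.063z^2.
Invertibility requires all roots to lie outside the unit circle, i.e. |z| > 1 for every root.
Set 1 + (-0.421) z + (-0.063) z^2 = 0, i.e. a z^2 + b z + c = 0 with a = -0.063, b = -0.421, c = 1.
Discriminant D = b^2 - 4ac = (-0.421)^2 - 4*(-0.063)*1 = 0.177241 - (-0.252) = 0.429241.
D >= 0, so the roots are real: z = (-b +/- sqrt(D)) / (2a) = (0.421 +/- 0.655165) / (-0.126).
  z_1 = (0.421 + 0.655165) / (-0.126) = -8.541,   |z_1| = 8.541.
  z_2 = (0.421 - 0.655165) / (-0.126) = 1.8585,   |z_2| = 1.8585.
Moduli of all roots: 8.5410, 1.8585.
All moduli strictly greater than 1? Yes.
Verdict: Invertible.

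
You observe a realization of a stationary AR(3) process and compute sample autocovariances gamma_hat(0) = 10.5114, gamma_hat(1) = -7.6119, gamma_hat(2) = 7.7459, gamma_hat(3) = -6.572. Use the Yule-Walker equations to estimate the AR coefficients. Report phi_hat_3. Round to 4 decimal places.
\hat\phi_{3} = -0.0170

The Yule-Walker equations for an AR(p) process read, in matrix form,
  Gamma_p phi = r_p,   with   (Gamma_p)_{ij} = gamma(|i - j|),
                       (r_p)_i = gamma(i),   i,j = 1..p.
Substitute the sample gammas (Toeplitz matrix and right-hand side of size 3):
  Gamma_p = [[10.5114, -7.6119, 7.7459], [-7.6119, 10.5114, -7.6119], [7.7459, -7.6119, 10.5114]]
  r_p     = [-7.6119, 7.7459, -6.572]
Written out (R1..R3):
  (R1) 10.5114 phi_1 - 7.6119 phi_2 + 7.7459 phi_3 = -7.6119
  (R2) -7.6119 phi_1 + 10.5114 phi_2 - 7.6119 phi_3 = 7.7459
  (R3) 7.7459 phi_1 - 7.6119 phi_2 + 10.5114 phi_3 = -6.572
Gaussian elimination:
  R2 <- R2 - (-7.6119/10.5114) R1 = R2 - (-0.724157) R1:  4.999192 phi_2 - 2.002655 phi_3 = 2.233692
  R3 <- R3 - (7.7459/10.5114) R1 = R3 - (0.736905) R1:  -2.002655 phi_2 + 4.80341 phi_3 = -0.962755
  R3 <- R3 - (-2.002655/4.999192) R2 = R3 - (-0.400596) R2:  4.001155 phi_3 = -0.067948
Back-substitution:
  phi_hat_3 = -0.067948 / 4.001155 = -0.016982
  phi_hat_2 = (2.233692 - (-2.002655)(-0.016982)) / 4.999192 = 0.440008
  phi_hat_1 = (-7.6119 - (-7.6119)(0.440008) - (7.7459)(-0.016982)) / 10.5114 = -0.393008
So phi_hat = [-0.3930, 0.4400, -0.0170].
Therefore phi_hat_3 = -0.0170.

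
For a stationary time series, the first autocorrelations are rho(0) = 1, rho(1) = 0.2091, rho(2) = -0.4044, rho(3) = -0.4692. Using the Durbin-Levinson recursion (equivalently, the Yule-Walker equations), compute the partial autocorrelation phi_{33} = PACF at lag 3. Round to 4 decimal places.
\phi_{33} = -0.3310

The PACF at lag k is phi_{kk}, the last component of the solution
to the Yule-Walker system G_k phi = r_k where
  (G_k)_{ij} = rho(|i - j|), (r_k)_i = rho(i), i,j = 1..k.
Equivalently, Durbin-Levinson gives phi_{kk} iteratively:
  phi_{11} = rho(1)
  phi_{kk} = [rho(k) - sum_{j=1..k-1} phi_{k-1,j} rho(k-j)]
            / [1 - sum_{j=1..k-1} phi_{k-1,j} rho(j)],
  phi_{k,j} = phi_{k-1,j} - phi_{kk} phi_{k-1,k-j},  j = 1..k-1.
Step k = 1:
  phi_11 = rho(1) = 0.2091.
Step k = 2:
  phi_22 = [rho(2) - phi_11 rho(1)] / [1 - phi_11 rho(1)] = [-0.4044 - (0.2091)(0.2091)] / [1 - (0.2091)(0.2091)]
         = -0.44812281 / 0.95627719 = -0.468612.
  Update: phi_21 = phi_11 - phi_22 phi_11 = 0.2091 - (-0.468612)(0.2091) = 0.307087.
Step k = 3:
  phi_33 = [rho(3) - phi_21 rho(2) - phi_22 rho(1)] / [1 - phi_21 rho(1) - phi_22 rho(2)]
    numerator   = -0.4692 - (0.307087)(-0.4044) - (-0.468612)(0.2091) = -0.24702739
    denominator = 1 - (0.307087)(0.2091) - (-0.468612)(-0.4044) = 0.74628154
  phi_33 = -0.24702739 / 0.74628154 = -0.331.
Therefore phi_{33} = -0.3310.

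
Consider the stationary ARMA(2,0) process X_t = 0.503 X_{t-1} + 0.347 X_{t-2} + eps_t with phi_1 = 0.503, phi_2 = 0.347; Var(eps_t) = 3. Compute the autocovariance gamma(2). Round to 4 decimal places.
\gamma(2) = 6.1600

Multiply the model equation by X_{t-k} and take expectations. With theta_0 = psi_0 = 1 and psi_j the MA(infinity) weights, this gives
  gamma(k) - sum_i phi_i gamma(k-i) = c_k,
  c_k = sigma^2 * sum_{j=k..q} theta_j psi_{j-k}   (c_k = 0 for k > q),
using gamma(-m) = gamma(m).
Pure AR (q = 0): c_0 = sigma^2 = 3, c_k = 0 for k >= 1.
Equations for k = 0, 1, 2 (AR order 2, c_2 = 0):
  (E0) gamma(0) = phi_1 gamma(1) + phi_2 gamma(2) + c_0
  (E1) gamma(1) = phi_1 gamma(0) + phi_2 gamma(1) + c_1
  (E2) gamma(2) = phi_1 gamma(1) + phi_2 gamma(0)
From (E1): gamma(1) = A gamma(0) + B with
  A = phi_1 / (1 - phi_2) = 0.503 / 0.653 = 0.770291,   B = c_1 / (1 - phi_2) = 0 / 0.653 = 0.
Insert (E2) into (E0): gamma(0) (1 - phi_2^2) = phi_1 (1 + phi_2) gamma(1) + c_0.
  phi_1 (1 + phi_2) = (0.503)(1.347) = 0.677541,   1 - phi_2^2 = 0.879591.
Replace gamma(1) by A gamma(0) + B and collect gamma(0):
  gamma(0) [0.879591 - (0.677541)(0.770291)] = c_0 = 3
  gamma(0) * 0.357687 = 3
  gamma(0) = 3 / 0.357687 = 8.387214.
  gamma(1) = A gamma(0) = (0.770291)(8.387214) = 6.460596.
  gamma(2) = phi_1 gamma(1) + phi_2 gamma(0) = (0.503)(6.460596) + (0.347)(8.387214) = 6.160043.
Therefore gamma(2) = 6.1600 (to 4 decimal places).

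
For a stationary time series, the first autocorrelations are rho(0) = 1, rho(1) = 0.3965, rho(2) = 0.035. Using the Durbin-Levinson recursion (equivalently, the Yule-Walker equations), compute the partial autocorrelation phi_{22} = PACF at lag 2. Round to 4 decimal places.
\phi_{22} = -0.1450

The PACF at lag k is phi_{kk}, the last component of the solution
to the Yule-Walker system G_k phi = r_k where
  (G_k)_{ij} = rho(|i - j|), (r_k)_i = rho(i), i,j = 1..k.
Equivalently, Durbin-Levinson gives phi_{kk} iteratively:
  phi_{11} = rho(1)
  phi_{kk} = [rho(k) - sum_{j=1..k-1} phi_{k-1,j} rho(k-j)]
            / [1 - sum_{j=1..k-1} phi_{k-1,j} rho(j)],
  phi_{k,j} = phi_{k-1,j} - phi_{kk} phi_{k-1,k-j},  j = 1..k-1.
Step k = 1:
  phi_11 = rho(1) = 0.3965.
Step k = 2:
  phi_22 = [rho(2) - phi_11 rho(1)] / [1 - phi_11 rho(1)] = [0.035 - (0.3965)(0.3965)] / [1 - (0.3965)(0.3965)]
         = -0.12221225 / 0.84278775 = -0.145.
Therefore phi_{22} = -0.1450.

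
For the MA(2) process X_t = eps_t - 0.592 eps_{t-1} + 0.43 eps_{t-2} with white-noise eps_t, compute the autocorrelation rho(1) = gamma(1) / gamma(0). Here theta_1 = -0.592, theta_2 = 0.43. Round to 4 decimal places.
\rho(1) = -0.5514

For an MA(q) process with theta_0 = 1, the autocovariance is
  gamma(k) = sigma^2 * sum_{i=0..q-k} theta_i * theta_{i+k},
and rho(k) = gamma(k) / gamma(0). Sigma^2 cancels.
  numerator   = (1)*(-0.592) + (-0.592)*(0.43) = -0.84656.
  denominator = (1)^2 + (-0.592)^2 + (0.43)^2 = 1.535364.
  rho(1) = -0.84656 / 1.535364 = -0.5514.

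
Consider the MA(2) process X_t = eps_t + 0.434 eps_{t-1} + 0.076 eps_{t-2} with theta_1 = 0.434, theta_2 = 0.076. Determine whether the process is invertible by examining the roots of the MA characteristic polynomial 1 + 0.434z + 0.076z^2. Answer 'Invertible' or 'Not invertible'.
\text{Invertible}

The MA(q) characteristic polynomial is P(z) = 1 + 0.434z + 0.076z^2.
Invertibility requires all roots to lie outside the unit circle, i.e. |z| > 1 for every root.
Set 1 + (0.434) z + (0.076) z^2 = 0, i.e. a z^2 + b z + c = 0 with a = 0.076, b = 0.434, c = 1.
Discriminant D = b^2 - 4ac = (0.434)^2 - 4*(0.076)*1 = 0.188356 - (0.304) = -0.115644.
D < 0, so the roots are the complex-conjugate pair z = (-b +/- i sqrt(-D)) / (2a) = -2.8553 +/- 2.2373i.
For a conjugate pair |z|^2 = z * conj(z) = (product of roots) = c/a = 1/(0.076) = 13.157895, so |z| = sqrt(13.157895) = 3.6274 for both roots.
Moduli of all roots: 3.6274, 3.6274.
All moduli strictly greater than 1? Yes.
Verdict: Invertible.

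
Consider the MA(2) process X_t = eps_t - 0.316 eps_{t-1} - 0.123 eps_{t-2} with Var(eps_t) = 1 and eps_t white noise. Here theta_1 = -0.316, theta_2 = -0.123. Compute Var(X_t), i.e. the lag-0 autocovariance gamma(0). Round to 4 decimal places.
\gamma(0) = 1.1150

For an MA(q) process X_t = eps_t + sum_i theta_i eps_{t-i} with
Var(eps_t) = sigma^2, the variance is
  gamma(0) = sigma^2 * (1 + sum_i theta_i^2).
  sum_i theta_i^2 = (-0.316)^2 + (-0.123)^2 = 0.099856 + 0.015129 = 0.114985.
  gamma(0) = 1 * (1 + 0.114985) = 1 * 1.114985 = 1.114985, which rounds to 1.1150.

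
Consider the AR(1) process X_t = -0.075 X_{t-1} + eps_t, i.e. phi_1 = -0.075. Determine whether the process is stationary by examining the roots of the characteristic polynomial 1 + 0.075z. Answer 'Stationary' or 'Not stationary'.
\text{Stationary}

The AR(p) characteristic polynomial is P(z) = 1 + 0.075z.
Stationarity requires all roots to lie outside the unit circle, i.e. |z| > 1 for every root.
This is linear in z: 1 + (0.075) z = 0  =>  z = -1/(0.075) = -13.333333,  |z| = 13.333333.
Moduli of all roots: 13.3333.
All moduli strictly greater than 1? Yes.
Verdict: Stationary.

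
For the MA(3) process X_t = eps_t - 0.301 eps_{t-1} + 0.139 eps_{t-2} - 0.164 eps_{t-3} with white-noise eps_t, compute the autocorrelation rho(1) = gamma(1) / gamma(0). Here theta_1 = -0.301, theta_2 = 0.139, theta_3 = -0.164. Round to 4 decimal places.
\rho(1) = -0.3216

For an MA(q) process with theta_0 = 1, the autocovariance is
  gamma(k) = sigma^2 * sum_{i=0..q-k} theta_i * theta_{i+k},
and rho(k) = gamma(k) / gamma(0). Sigma^2 cancels.
  numerator   = (1)*(-0.301) + (-0.301)*(0.139) + (0.139)*(-0.164) = -0.365635.
  denominator = (1)^2 + (-0.301)^2 + (0.139)^2 + (-0.164)^2 = 1.136818.
  rho(1) = -0.365635 / 1.136818 = -0.3216.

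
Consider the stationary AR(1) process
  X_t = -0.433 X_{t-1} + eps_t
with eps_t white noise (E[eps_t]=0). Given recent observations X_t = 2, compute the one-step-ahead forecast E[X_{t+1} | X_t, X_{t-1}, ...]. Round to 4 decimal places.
E[X_{t+1} \mid \mathcal F_t] = -0.8660

For an AR(p) model X_t = c + sum_i phi_i X_{t-i} + eps_t, the
one-step-ahead conditional mean is
  E[X_{t+1} | X_t, ...] = c + sum_i phi_i X_{t+1-i}.
Substitute known values:
  E[X_{t+1} | ...] = (-0.433) * (2)
                   = -0.8660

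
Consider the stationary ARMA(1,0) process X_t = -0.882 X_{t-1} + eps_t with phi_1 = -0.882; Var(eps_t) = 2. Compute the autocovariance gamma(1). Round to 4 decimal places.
\gamma(1) = -7.9432

Multiply the model equation by X_{t-k} and take expectations. With theta_0 = psi_0 = 1 and psi_j the MA(infinity) weights, this gives
  gamma(k) - sum_i phi_i gamma(k-i) = c_k,
  c_k = sigma^2 * sum_{j=k..q} theta_j psi_{j-k}   (c_k = 0 for k > q),
using gamma(-m) = gamma(m).
Pure AR (q = 0): c_0 = sigma^2 = 2, c_k = 0 for k >= 1.
Equations for k = 0 and k = 1 (AR order 1):
  gamma(0) = phi_1 gamma(1) + c_0
  gamma(1) = phi_1 gamma(0) + c_1
Substituting the second into the first: gamma(0) (1 - phi_1^2) = c_0 + phi_1 c_1, so
  gamma(0) = c_0 / (1 - phi_1^2) = 2 / (1 - (-0.882)^2) = 2 / 0.222076 = 9.005926.
  gamma(1) = phi_1 gamma(0) = (-0.882)(9.005926) = -7.943227.
Therefore gamma(1) = -7.9432 (to 4 decimal places).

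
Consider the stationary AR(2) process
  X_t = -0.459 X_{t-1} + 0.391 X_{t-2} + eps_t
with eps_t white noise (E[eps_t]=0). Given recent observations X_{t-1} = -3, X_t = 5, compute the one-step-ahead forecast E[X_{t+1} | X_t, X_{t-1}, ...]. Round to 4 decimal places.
E[X_{t+1} \mid \mathcal F_t] = -3.4680

For an AR(p) model X_t = c + sum_i phi_i X_{t-i} + eps_t, the
one-step-ahead conditional mean is
  E[X_{t+1} | X_t, ...] = c + sum_i phi_i X_{t+1-i}.
Substitute known values:
  E[X_{t+1} | ...] = (-0.459) * (5) + (0.391) * (-3)
                   = -3.4680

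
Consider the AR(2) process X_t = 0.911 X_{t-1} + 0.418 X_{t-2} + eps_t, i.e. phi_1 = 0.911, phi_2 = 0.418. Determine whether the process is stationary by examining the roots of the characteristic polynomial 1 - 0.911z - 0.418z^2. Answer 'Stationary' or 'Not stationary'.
\text{Not stationary}

The AR(p) characteristic polynomial is P(z) = 1 - 0.911z - 0.418z^2.
Stationarity requires all roots to lie outside the unit circle, i.e. |z| > 1 for every root.
Set 1 + (-0.911) z + (-0.418) z^2 = 0, i.e. a z^2 + b z + c = 0 with a = -0.418, b = -0.911, c = 1.
Discriminant D = b^2 - 4ac = (-0.911)^2 - 4*(-0.418)*1 = 0.829921 - (-1.672) = 2.501921.
D >= 0, so the roots are real: z = (-b +/- sqrt(D)) / (2a) = (0.911 +/- 1.581746) / (-0.836).
  z_1 = (0.911 + 1.581746) / (-0.836) = -2.9818,   |z_1| = 2.9818.
  z_2 = (0.911 - 1.581746) / (-0.836) = 0.8023,   |z_2| = 0.8023.
Moduli of all roots: 2.9818, 0.8023.
All moduli strictly greater than 1? No.
Verdict: Not stationary.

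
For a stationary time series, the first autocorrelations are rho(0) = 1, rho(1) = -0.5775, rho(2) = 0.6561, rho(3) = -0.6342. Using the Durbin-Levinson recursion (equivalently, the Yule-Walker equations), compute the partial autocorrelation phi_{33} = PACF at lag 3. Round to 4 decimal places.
\phi_{33} = -0.3119

The PACF at lag k is phi_{kk}, the last component of the solution
to the Yule-Walker system G_k phi = r_k where
  (G_k)_{ij} = rho(|i - j|), (r_k)_i = rho(i), i,j = 1..k.
Equivalently, Durbin-Levinson gives phi_{kk} iteratively:
  phi_{11} = rho(1)
  phi_{kk} = [rho(k) - sum_{j=1..k-1} phi_{k-1,j} rho(k-j)]
            / [1 - sum_{j=1..k-1} phi_{k-1,j} rho(j)],
  phi_{k,j} = phi_{k-1,j} - phi_{kk} phi_{k-1,k-j},  j = 1..k-1.
Step k = 1:
  phi_11 = rho(1) = -0.5775.
Step k = 2:
  phi_22 = [rho(2) - phi_11 rho(1)] / [1 - phi_11 rho(1)] = [0.6561 - (-0.5775)(-0.5775)] / [1 - (-0.5775)(-0.5775)]
         = 0.32259375 / 0.66649375 = 0.484016.
  Update: phi_21 = phi_11 - phi_22 phi_11 = -0.5775 - (0.484016)(-0.5775) = -0.297981.
Step k = 3:
  phi_33 = [rho(3) - phi_21 rho(2) - phi_22 rho(1)] / [1 - phi_21 rho(1) - phi_22 rho(2)]
    numerator   = -0.6342 - (-0.297981)(0.6561) - (0.484016)(-0.5775) = -0.15917555
    denominator = 1 - (-0.297981)(-0.5775) - (0.484016)(0.6561) = 0.51035316
  phi_33 = -0.15917555 / 0.51035316 = -0.3119.
Therefore phi_{33} = -0.3119.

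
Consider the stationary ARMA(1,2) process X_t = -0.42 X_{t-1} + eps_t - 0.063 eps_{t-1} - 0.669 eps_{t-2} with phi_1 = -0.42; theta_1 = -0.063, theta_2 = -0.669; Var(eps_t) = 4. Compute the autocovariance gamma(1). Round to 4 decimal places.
\gamma(1) = -1.4746

Multiply the model equation by X_{t-k} and take expectations. With theta_0 = psi_0 = 1 and psi_j the MA(infinity) weights, this gives
  gamma(k) - sum_i phi_i gamma(k-i) = c_k,
  c_k = sigma^2 * sum_{j=k..q} theta_j psi_{j-k}   (c_k = 0 for k > q),
using gamma(-m) = gamma(m).
psi-weights needed (psi_j = theta_j + sum_i phi_i psi_{j-i}):
  psi_1 = theta_1 + phi_1 = -0.063 + (-0.42) = -0.483
  psi_2 = theta_2 + phi_1 psi_1 = -0.669 + (-0.42)(-0.483) = -0.46614
Right-hand sides:
  c_0 = sigma^2 (1 + theta_1 psi_1 + theta_2 psi_2) = 4 * (1 + (-0.063)(-0.483) + (-0.669)(-0.46614)) = 4 * 1.342277 = 5.369107
  c_1 = sigma^2 (theta_1 + theta_2 psi_1) = 4 * (-0.063 + (-0.669)(-0.483)) = 1.040508
  c_2 = sigma^2 theta_2 = 4 * (-0.669) = -2.676
Equations for k = 0 and k = 1 (AR order 1):
  gamma(0) = phi_1 gamma(1) + c_0
  gamma(1) = phi_1 gamma(0) + c_1
Substituting the second into the first: gamma(0) (1 - phi_1^2) = c_0 + phi_1 c_1, so
  gamma(0) = (c_0 + phi_1 c_1) / (1 - phi_1^2) = (5.369107 + (-0.42)(1.040508)) / (1 - (-0.42)^2) = 4.932093 / 0.8236 = 5.988457.
  gamma(1) = phi_1 gamma(0) + c_1 = (-0.42)(5.988457) + (1.040508) = -1.474644.
Therefore gamma(1) = -1.4746 (to 4 decimal places).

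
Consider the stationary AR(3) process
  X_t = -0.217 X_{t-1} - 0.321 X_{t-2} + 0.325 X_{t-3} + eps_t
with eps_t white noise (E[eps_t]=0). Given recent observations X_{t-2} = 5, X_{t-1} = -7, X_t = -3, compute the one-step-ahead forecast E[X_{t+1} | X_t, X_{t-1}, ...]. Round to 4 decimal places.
E[X_{t+1} \mid \mathcal F_t] = 4.5230

For an AR(p) model X_t = c + sum_i phi_i X_{t-i} + eps_t, the
one-step-ahead conditional mean is
  E[X_{t+1} | X_t, ...] = c + sum_i phi_i X_{t+1-i}.
Substitute known values:
  E[X_{t+1} | ...] = (-0.217) * (-3) + (-0.321) * (-7) + (0.325) * (5)
                   = 4.5230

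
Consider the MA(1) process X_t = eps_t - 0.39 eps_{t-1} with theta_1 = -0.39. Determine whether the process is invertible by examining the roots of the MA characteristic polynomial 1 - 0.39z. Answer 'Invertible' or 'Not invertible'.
\text{Invertible}

The MA(q) characteristic polynomial is P(z) = 1 - 0.39z.
Invertibility requires all roots to lie outside the unit circle, i.e. |z| > 1 for every root.
This is linear in z: 1 + (-0.39) z = 0  =>  z = -1/(-0.39) = 2.564103,  |z| = 2.564103.
Moduli of all roots: 2.5641.
All moduli strictly greater than 1? Yes.
Verdict: Invertible.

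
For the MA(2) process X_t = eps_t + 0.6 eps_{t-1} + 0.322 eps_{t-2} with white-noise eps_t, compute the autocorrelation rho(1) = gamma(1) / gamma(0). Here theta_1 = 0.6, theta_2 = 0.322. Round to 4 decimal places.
\rho(1) = 0.5419

For an MA(q) process with theta_0 = 1, the autocovariance is
  gamma(k) = sigma^2 * sum_{i=0..q-k} theta_i * theta_{i+k},
and rho(k) = gamma(k) / gamma(0). Sigma^2 cancels.
  numerator   = (1)*(0.6) + (0.6)*(0.322) = 0.7932.
  denominator = (1)^2 + (0.6)^2 + (0.322)^2 = 1.463684.
  rho(1) = 0.7932 / 1.463684 = 0.5419.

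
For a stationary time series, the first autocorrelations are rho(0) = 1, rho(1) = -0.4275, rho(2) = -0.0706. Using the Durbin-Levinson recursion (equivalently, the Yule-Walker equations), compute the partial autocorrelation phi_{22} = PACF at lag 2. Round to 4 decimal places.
\phi_{22} = -0.3100

The PACF at lag k is phi_{kk}, the last component of the solution
to the Yule-Walker system G_k phi = r_k where
  (G_k)_{ij} = rho(|i - j|), (r_k)_i = rho(i), i,j = 1..k.
Equivalently, Durbin-Levinson gives phi_{kk} iteratively:
  phi_{11} = rho(1)
  phi_{kk} = [rho(k) - sum_{j=1..k-1} phi_{k-1,j} rho(k-j)]
            / [1 - sum_{j=1..k-1} phi_{k-1,j} rho(j)],
  phi_{k,j} = phi_{k-1,j} - phi_{kk} phi_{k-1,k-j},  j = 1..k-1.
Step k = 1:
  phi_11 = rho(1) = -0.4275.
Step k = 2:
  phi_22 = [rho(2) - phi_11 rho(1)] / [1 - phi_11 rho(1)] = [-0.0706 - (-0.4275)(-0.4275)] / [1 - (-0.4275)(-0.4275)]
         = -0.25335625 / 0.81724375 = -0.31.
Therefore phi_{22} = -0.3100.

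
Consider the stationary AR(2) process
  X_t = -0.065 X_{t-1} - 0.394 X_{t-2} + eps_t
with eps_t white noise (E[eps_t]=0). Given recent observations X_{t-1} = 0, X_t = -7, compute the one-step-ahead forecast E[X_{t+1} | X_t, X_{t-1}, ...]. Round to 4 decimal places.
E[X_{t+1} \mid \mathcal F_t] = 0.4550

For an AR(p) model X_t = c + sum_i phi_i X_{t-i} + eps_t, the
one-step-ahead conditional mean is
  E[X_{t+1} | X_t, ...] = c + sum_i phi_i X_{t+1-i}.
Substitute known values:
  E[X_{t+1} | ...] = (-0.065) * (-7) + (-0.394) * (0)
                   = 0.4550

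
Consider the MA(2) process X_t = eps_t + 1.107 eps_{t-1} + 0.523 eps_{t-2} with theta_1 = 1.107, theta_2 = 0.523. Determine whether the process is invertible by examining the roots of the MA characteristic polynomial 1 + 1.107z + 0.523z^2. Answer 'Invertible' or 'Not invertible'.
\text{Invertible}

The MA(q) characteristic polynomial is P(z) = 1 + 1.107z + 0.523z^2.
Invertibility requires all roots to lie outside the unit circle, i.e. |z| > 1 for every root.
Set 1 + (1.107) z + (0.523) z^2 = 0, i.e. a z^2 + b z + c = 0 with a = 0.523, b = 1.107, c = 1.
Discriminant D = b^2 - 4ac = (1.107)^2 - 4*(0.523)*1 = 1.225449 - (2.092) = -0.866551.
D < 0, so the roots are the complex-conjugate pair z = (-b +/- i sqrt(-D)) / (2a) = -1.0583 +/- 0.8899i.
For a conjugate pair |z|^2 = z * conj(z) = (product of roots) = c/a = 1/(0.523) = 1.912046, so |z| = sqrt(1.912046) = 1.3828 for both roots.
Moduli of all roots: 1.3828, 1.3828.
All moduli strictly greater than 1? Yes.
Verdict: Invertible.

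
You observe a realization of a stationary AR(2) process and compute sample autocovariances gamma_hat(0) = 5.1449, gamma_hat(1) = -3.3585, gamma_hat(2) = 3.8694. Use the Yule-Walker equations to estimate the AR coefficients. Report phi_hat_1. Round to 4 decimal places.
\hat\phi_{1} = -0.2820

The Yule-Walker equations for an AR(p) process read, in matrix form,
  Gamma_p phi = r_p,   with   (Gamma_p)_{ij} = gamma(|i - j|),
                       (r_p)_i = gamma(i),   i,j = 1..p.
Substitute the sample gammas (Toeplitz matrix and right-hand side of size 2):
  Gamma_p = [[5.1449, -3.3585], [-3.3585, 5.1449]]
  r_p     = [-3.3585, 3.8694]
Written out:
  5.1449 phi_1 - 3.3585 phi_2 = -3.3585
  -3.3585 phi_1 + 5.1449 phi_2 = 3.8694
Solve by Cramer's rule:
  det = gamma(0)^2 - gamma(1)^2 = (5.1449)^2 - (-3.3585)^2 = 26.46999601 - 11.27952225 = 15.19047376
  phi_hat_1 = [gamma(1) gamma(0) - gamma(1) gamma(2)] / det = [(-3.3585)(5.1449) - (-3.3585)(3.8694)] / 15.19047376 = -4.28376675 / 15.19047376 = -0.282
  phi_hat_2 = [gamma(0) gamma(2) - gamma(1)^2] / det = [(5.1449)(3.8694) - (-3.3585)^2] / 15.19047376 = 8.62815381 / 15.19047376 = 0.568
So phi_hat = [-0.2820, 0.5680].
Therefore phi_hat_1 = -0.2820.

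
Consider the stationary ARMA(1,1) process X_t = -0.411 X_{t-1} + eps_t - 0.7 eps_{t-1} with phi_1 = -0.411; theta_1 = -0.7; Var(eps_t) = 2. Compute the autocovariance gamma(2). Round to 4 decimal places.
\gamma(2) = 1.4150

Multiply the model equation by X_{t-k} and take expectations. With theta_0 = psi_0 = 1 and psi_j the MA(infinity) weights, this gives
  gamma(k) - sum_i phi_i gamma(k-i) = c_k,
  c_k = sigma^2 * sum_{j=k..q} theta_j psi_{j-k}   (c_k = 0 for k > q),
using gamma(-m) = gamma(m).
psi-weights needed (psi_j = theta_j + sum_i phi_i psi_{j-i}):
  psi_1 = theta_1 + phi_1 = -0.7 + (-0.411) = -1.111
Right-hand sides:
  c_0 = sigma^2 (1 + theta_1 psi_1) = 2 * (1 + (-0.7)(-1.111)) = 2 * 1.7777 = 3.5554
  c_1 = sigma^2 theta_1 = 2 * (-0.7) = -1.4
  c_2 = 0
Equations for k = 0 and k = 1 (AR order 1):
  gamma(0) = phi_1 gamma(1) + c_0
  gamma(1) = phi_1 gamma(0) + c_1
Substituting the second into the first: gamma(0) (1 - phi_1^2) = c_0 + phi_1 c_1, so
  gamma(0) = (c_0 + phi_1 c_1) / (1 - phi_1^2) = (3.5554 + (-0.411)(-1.4)) / (1 - (-0.411)^2) = 4.1308 / 0.831079 = 4.970406.
  gamma(1) = phi_1 gamma(0) + c_1 = (-0.411)(4.970406) + (-1.4) = -3.442837.
For k = 2 (> q): gamma(2) = phi_1 gamma(1) = (-0.411)(-3.442837) = 1.415006.
Therefore gamma(2) = 1.4150 (to 4 decimal places).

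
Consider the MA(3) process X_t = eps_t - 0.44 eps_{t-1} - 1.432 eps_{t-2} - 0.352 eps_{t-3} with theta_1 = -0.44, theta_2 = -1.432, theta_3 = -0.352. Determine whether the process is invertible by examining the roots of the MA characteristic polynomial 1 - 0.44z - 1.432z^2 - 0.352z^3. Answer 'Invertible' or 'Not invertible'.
\text{Not invertible}

The MA(q) characteristic polynomial is P(z) = 1 - 0.44z - 1.432z^2 - 0.352z^3.
Invertibility requires all roots to lie outside the unit circle, i.e. |z| > 1 for every root.
Degree 3: look for a simple real root z0 first, then factor out (1 - z/z0) and solve the remaining quadratic.
Testing z0 = -1.25: P(-1.25) = 1 + (-0.44)(-1.25) + (-1.432)(-1.25)^2 + (-0.352)(-1.25)^3
  = 1 + (0.55) + (-2.2375) + (0.6875) = 0.  So z_0 = -1.25 is a root, |z_0| = 1.25.
Divide out the factor (1 + 0.8 z) = (1 - z/z0) (since 1/z0 = -0.8):
  P(z) = (1 + 0.8 z)(1 + (-1.24) z + (-0.44) z^2)
  [check: z-coef -1.24 - (-0.8) = -0.44; z^2-coef -0.44 - (-0.8)(-1.24) = -1.432; z^3-coef -(-0.8)(-0.44) = -0.352.]
Remaining roots from the quadratic factor 1 + (-1.24) z + (-0.44) z^2:
  Set 1 + (-1.24) z + (-0.44) z^2 = 0, i.e. a z^2 + b z + c = 0 with a = -0.44, b = -1.24, c = 1.
  Discriminant D = b^2 - 4ac = (-1.24)^2 - 4*(-0.44)*1 = 1.5376 - (-1.76) = 3.2976.
  D >= 0, so the roots are real: z = (-b +/- sqrt(D)) / (2a) = (1.24 +/- 1.81593) / (-0.88).
    z_1 = (1.24 + 1.81593) / (-0.88) = -3.4726,   |z_1| = 3.4726.
    z_2 = (1.24 - 1.81593) / (-0.88) = 0.6545,   |z_2| = 0.6545.
Moduli of all roots: 1.2500, 3.4726, 0.6545.
All moduli strictly greater than 1? No.
Verdict: Not invertible.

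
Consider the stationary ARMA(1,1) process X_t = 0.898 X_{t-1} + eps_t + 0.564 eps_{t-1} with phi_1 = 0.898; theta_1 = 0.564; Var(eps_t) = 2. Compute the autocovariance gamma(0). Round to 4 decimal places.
\gamma(0) = 24.0815

Multiply the model equation by X_{t-k} and take expectations. With theta_0 = psi_0 = 1 and psi_j the MA(infinity) weights, this gives
  gamma(k) - sum_i phi_i gamma(k-i) = c_k,
  c_k = sigma^2 * sum_{j=k..q} theta_j psi_{j-k}   (c_k = 0 for k > q),
using gamma(-m) = gamma(m).
psi-weights needed (psi_j = theta_j + sum_i phi_i psi_{j-i}):
  psi_1 = theta_1 + phi_1 = 0.564 + (0.898) = 1.462
Right-hand sides:
  c_0 = sigma^2 (1 + theta_1 psi_1) = 2 * (1 + (0.564)(1.462)) = 2 * 1.824568 = 3.649136
  c_1 = sigma^2 theta_1 = 2 * (0.564) = 1.128
  c_2 = 0
Equations for k = 0 and k = 1 (AR order 1):
  gamma(0) = phi_1 gamma(1) + c_0
  gamma(1) = phi_1 gamma(0) + c_1
Substituting the second into the first: gamma(0) (1 - phi_1^2) = c_0 + phi_1 c_1, so
  gamma(0) = (c_0 + phi_1 c_1) / (1 - phi_1^2) = (3.649136 + (0.898)(1.128)) / (1 - (0.898)^2) = 4.66208 / 0.193596 = 24.081489.
Therefore gamma(0) = 24.0815 (to 4 decimal places).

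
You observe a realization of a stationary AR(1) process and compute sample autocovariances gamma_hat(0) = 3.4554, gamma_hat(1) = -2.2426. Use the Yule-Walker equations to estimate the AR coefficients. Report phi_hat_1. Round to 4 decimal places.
\hat\phi_{1} = -0.6490

The Yule-Walker equations for an AR(p) process read, in matrix form,
  Gamma_p phi = r_p,   with   (Gamma_p)_{ij} = gamma(|i - j|),
                       (r_p)_i = gamma(i),   i,j = 1..p.
Substitute the sample gammas (Toeplitz matrix and right-hand side of size 1):
  Gamma_p = [[3.4554]]
  r_p     = [-2.2426]
With p = 1 this is the single equation gamma(0) phi_1 = gamma(1):
  phi_hat_1 = gamma(1) / gamma(0) = -2.2426 / 3.4554 = -0.6490.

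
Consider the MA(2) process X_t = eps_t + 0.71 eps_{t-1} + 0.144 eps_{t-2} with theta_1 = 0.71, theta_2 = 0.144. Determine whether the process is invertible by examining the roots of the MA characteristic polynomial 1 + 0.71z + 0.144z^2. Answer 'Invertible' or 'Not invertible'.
\text{Invertible}

The MA(q) characteristic polynomial is P(z) = 1 + 0.71z + 0.144z^2.
Invertibility requires all roots to lie outside the unit circle, i.e. |z| > 1 for every root.
Set 1 + (0.71) z + (0.144) z^2 = 0, i.e. a z^2 + b z + c = 0 with a = 0.144, b = 0.71, c = 1.
Discriminant D = b^2 - 4ac = (0.71)^2 - 4*(0.144)*1 = 0.5041 - (0.576) = -0.0719.
D < 0, so the roots are the complex-conjugate pair z = (-b +/- i sqrt(-D)) / (2a) = -2.4653 +/- 0.931i.
For a conjugate pair |z|^2 = z * conj(z) = (product of roots) = c/a = 1/(0.144) = 6.944444, so |z| = sqrt(6.944444) = 2.6352 for both roots.
Moduli of all roots: 2.6352, 2.6352.
All moduli strictly greater than 1? Yes.
Verdict: Invertible.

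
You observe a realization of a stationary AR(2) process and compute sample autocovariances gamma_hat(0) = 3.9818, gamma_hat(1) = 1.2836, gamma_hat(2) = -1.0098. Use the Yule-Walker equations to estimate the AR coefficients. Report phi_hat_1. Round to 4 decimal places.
\hat\phi_{1} = 0.4510

The Yule-Walker equations for an AR(p) process read, in matrix form,
  Gamma_p phi = r_p,   with   (Gamma_p)_{ij} = gamma(|i - j|),
                       (r_p)_i = gamma(i),   i,j = 1..p.
Substitute the sample gammas (Toeplitz matrix and right-hand side of size 2):
  Gamma_p = [[3.9818, 1.2836], [1.2836, 3.9818]]
  r_p     = [1.2836, -1.0098]
Written out:
  3.9818 phi_1 + 1.2836 phi_2 = 1.2836
  1.2836 phi_1 + 3.9818 phi_2 = -1.0098
Solve by Cramer's rule:
  det = gamma(0)^2 - gamma(1)^2 = (3.9818)^2 - (1.2836)^2 = 15.85473124 - 1.64762896 = 14.20710228
  phi_hat_1 = [gamma(1) gamma(0) - gamma(1) gamma(2)] / det = [(1.2836)(3.9818) - (1.2836)(-1.0098)] / 14.20710228 = 6.40721776 / 14.20710228 = 0.451
  phi_hat_2 = [gamma(0) gamma(2) - gamma(1)^2] / det = [(3.9818)(-1.0098) - (1.2836)^2] / 14.20710228 = -5.6684506 / 14.20710228 = -0.399
So phi_hat = [0.4510, -0.3990].
Therefore phi_hat_1 = 0.4510.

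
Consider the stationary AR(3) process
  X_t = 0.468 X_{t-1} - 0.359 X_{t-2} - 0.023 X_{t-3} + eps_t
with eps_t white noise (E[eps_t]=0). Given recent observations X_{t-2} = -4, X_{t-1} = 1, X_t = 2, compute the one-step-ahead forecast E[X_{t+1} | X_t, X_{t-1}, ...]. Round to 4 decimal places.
E[X_{t+1} \mid \mathcal F_t] = 0.6690

For an AR(p) model X_t = c + sum_i phi_i X_{t-i} + eps_t, the
one-step-ahead conditional mean is
  E[X_{t+1} | X_t, ...] = c + sum_i phi_i X_{t+1-i}.
Substitute known values:
  E[X_{t+1} | ...] = (0.468) * (2) + (-0.359) * (1) + (-0.023) * (-4)
                   = 0.6690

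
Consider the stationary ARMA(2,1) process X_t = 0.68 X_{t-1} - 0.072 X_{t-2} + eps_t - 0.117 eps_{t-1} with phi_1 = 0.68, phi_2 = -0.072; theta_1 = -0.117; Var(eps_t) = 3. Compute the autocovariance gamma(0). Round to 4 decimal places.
\gamma(0) = 4.3661

Multiply the model equation by X_{t-k} and take expectations. With theta_0 = psi_0 = 1 and psi_j the MA(infinity) weights, this gives
  gamma(k) - sum_i phi_i gamma(k-i) = c_k,
  c_k = sigma^2 * sum_{j=k..q} theta_j psi_{j-k}   (c_k = 0 for k > q),
using gamma(-m) = gamma(m).
psi-weights needed (psi_j = theta_j + sum_i phi_i psi_{j-i}):
  psi_1 = theta_1 + phi_1 = -0.117 + (0.68) = 0.563
Right-hand sides:
  c_0 = sigma^2 (1 + theta_1 psi_1) = 3 * (1 + (-0.117)(0.563)) = 3 * 0.934129 = 2.802387
  c_1 = sigma^2 theta_1 = 3 * (-0.117) = -0.351
  c_2 = 0
Equations for k = 0, 1, 2 (AR order 2, c_2 = 0):
  (E0) gamma(0) = phi_1 gamma(1) + phi_2 gamma(2) + c_0
  (E1) gamma(1) = phi_1 gamma(0) + phi_2 gamma(1) + c_1
  (E2) gamma(2) = phi_1 gamma(1) + phi_2 gamma(0)
From (E1): gamma(1) = A gamma(0) + B with
  A = phi_1 / (1 - phi_2) = 0.68 / 1.072 = 0.634328,   B = c_1 / (1 - phi_2) = -0.351 / 1.072 = -0.327425.
Insert (E2) into (E0): gamma(0) (1 - phi_2^2) = phi_1 (1 + phi_2) gamma(1) + c_0.
  phi_1 (1 + phi_2) = (0.68)(0.928) = 0.63104,   1 - phi_2^2 = 0.994816.
Replace gamma(1) by A gamma(0) + B and collect gamma(0):
  gamma(0) [0.994816 - (0.63104)(0.634328)] = (0.63104)(-0.327425) + 2.802387
  gamma(0) * 0.594529 = 2.595768
  gamma(0) = 2.595768 / 0.594529 = 4.366089.
Therefore gamma(0) = 4.3661 (to 4 decimal places).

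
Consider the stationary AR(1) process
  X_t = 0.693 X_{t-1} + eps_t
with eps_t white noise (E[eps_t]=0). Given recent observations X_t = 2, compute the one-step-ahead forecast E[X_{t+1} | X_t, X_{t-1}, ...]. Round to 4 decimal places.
E[X_{t+1} \mid \mathcal F_t] = 1.3860

For an AR(p) model X_t = c + sum_i phi_i X_{t-i} + eps_t, the
one-step-ahead conditional mean is
  E[X_{t+1} | X_t, ...] = c + sum_i phi_i X_{t+1-i}.
Substitute known values:
  E[X_{t+1} | ...] = (0.693) * (2)
                   = 1.3860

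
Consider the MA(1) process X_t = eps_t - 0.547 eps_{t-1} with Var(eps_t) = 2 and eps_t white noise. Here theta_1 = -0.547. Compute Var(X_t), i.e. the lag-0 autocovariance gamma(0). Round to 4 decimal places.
\gamma(0) = 2.5984

For an MA(q) process X_t = eps_t + sum_i theta_i eps_{t-i} with
Var(eps_t) = sigma^2, the variance is
  gamma(0) = sigma^2 * (1 + sum_i theta_i^2).
  sum_i theta_i^2 = (-0.547)^2 = 0.299209.
  gamma(0) = 2 * (1 + 0.299209) = 2 * 1.299209 = 2.598418, which rounds to 2.5984.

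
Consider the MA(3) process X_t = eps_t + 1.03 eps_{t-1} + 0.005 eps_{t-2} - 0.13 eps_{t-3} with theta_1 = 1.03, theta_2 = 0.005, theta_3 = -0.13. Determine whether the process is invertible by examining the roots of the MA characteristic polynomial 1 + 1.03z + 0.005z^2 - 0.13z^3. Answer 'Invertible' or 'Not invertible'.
\text{Invertible}

The MA(q) characteristic polynomial is P(z) = 1 + 1.03z + 0.005z^2 - 0.13z^3.
Invertibility requires all roots to lie outside the unit circle, i.e. |z| > 1 for every root.
Degree 3: look for a simple real root z0 first, then factor out (1 - z/z0) and solve the remaining quadratic.
Testing z0 = -2: P(-2) = 1 + (1.03)(-2) + (0.005)(-2)^2 + (-0.13)(-2)^3
  = 1 + (-2.06) + (0.02) + (1.04) = 0.  So z_0 = -2 is a root, |z_0| = 2.
Divide out the factor (1 + 0.5 z) = (1 - z/z0) (since 1/z0 = -0.5):
  P(z) = (1 + 0.5 z)(1 + (0.53) z + (-0.26) z^2)
  [check: z-coef 0.53 - (-0.5) = 1.03; z^2-coef -0.26 - (-0.5)(0.53) = 0.005; z^3-coef -(-0.5)(-0.26) = -0.13.]
Remaining roots from the quadratic factor 1 + (0.53) z + (-0.26) z^2:
  Set 1 + (0.53) z + (-0.26) z^2 = 0, i.e. a z^2 + b z + c = 0 with a = -0.26, b = 0.53, c = 1.
  Discriminant D = b^2 - 4ac = (0.53)^2 - 4*(-0.26)*1 = 0.2809 - (-1.04) = 1.3209.
  D >= 0, so the roots are real: z = (-b +/- sqrt(D)) / (2a) = (-0.53 +/- 1.149304) / (-0.52).
    z_1 = (-0.53 + 1.149304) / (-0.52) = -1.191,   |z_1| = 1.191.
    z_2 = (-0.53 - 1.149304) / (-0.52) = 3.2294,   |z_2| = 3.2294.
Moduli of all roots: 2.0000, 1.1910, 3.2294.
All moduli strictly greater than 1? Yes.
Verdict: Invertible.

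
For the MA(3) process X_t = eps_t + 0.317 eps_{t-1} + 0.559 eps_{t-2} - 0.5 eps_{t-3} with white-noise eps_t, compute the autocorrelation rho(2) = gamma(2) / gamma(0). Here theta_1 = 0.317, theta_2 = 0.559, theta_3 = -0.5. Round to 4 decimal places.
\rho(2) = 0.2408

For an MA(q) process with theta_0 = 1, the autocovariance is
  gamma(k) = sigma^2 * sum_{i=0..q-k} theta_i * theta_{i+k},
and rho(k) = gamma(k) / gamma(0). Sigma^2 cancels.
  numerator   = (1)*(0.559) + (0.317)*(-0.5) = 0.4005.
  denominator = (1)^2 + (0.317)^2 + (0.559)^2 + (-0.5)^2 = 1.66297.
  rho(2) = 0.4005 / 1.66297 = 0.2408.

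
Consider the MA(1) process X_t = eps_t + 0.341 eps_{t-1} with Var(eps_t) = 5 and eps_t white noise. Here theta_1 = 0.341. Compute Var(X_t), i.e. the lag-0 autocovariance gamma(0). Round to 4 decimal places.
\gamma(0) = 5.5814

For an MA(q) process X_t = eps_t + sum_i theta_i eps_{t-i} with
Var(eps_t) = sigma^2, the variance is
  gamma(0) = sigma^2 * (1 + sum_i theta_i^2).
  sum_i theta_i^2 = (0.341)^2 = 0.116281.
  gamma(0) = 5 * (1 + 0.116281) = 5 * 1.116281 = 5.581405, which rounds to 5.5814.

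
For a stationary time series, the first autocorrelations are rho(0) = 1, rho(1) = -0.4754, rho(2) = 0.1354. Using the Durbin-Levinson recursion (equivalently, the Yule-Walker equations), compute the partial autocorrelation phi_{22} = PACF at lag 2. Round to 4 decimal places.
\phi_{22} = -0.1171

The PACF at lag k is phi_{kk}, the last component of the solution
to the Yule-Walker system G_k phi = r_k where
  (G_k)_{ij} = rho(|i - j|), (r_k)_i = rho(i), i,j = 1..k.
Equivalently, Durbin-Levinson gives phi_{kk} iteratively:
  phi_{11} = rho(1)
  phi_{kk} = [rho(k) - sum_{j=1..k-1} phi_{k-1,j} rho(k-j)]
            / [1 - sum_{j=1..k-1} phi_{k-1,j} rho(j)],
  phi_{k,j} = phi_{k-1,j} - phi_{kk} phi_{k-1,k-j},  j = 1..k-1.
Step k = 1:
  phi_11 = rho(1) = -0.4754.
Step k = 2:
  phi_22 = [rho(2) - phi_11 rho(1)] / [1 - phi_11 rho(1)] = [0.1354 - (-0.4754)(-0.4754)] / [1 - (-0.4754)(-0.4754)]
         = -0.09060516 / 0.77399484 = -0.1171.
Therefore phi_{22} = -0.1171.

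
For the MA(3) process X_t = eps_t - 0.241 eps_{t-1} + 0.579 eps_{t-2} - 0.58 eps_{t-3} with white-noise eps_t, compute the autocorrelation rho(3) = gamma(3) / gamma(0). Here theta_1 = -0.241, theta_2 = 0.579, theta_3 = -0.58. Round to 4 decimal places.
\rho(3) = -0.3353

For an MA(q) process with theta_0 = 1, the autocovariance is
  gamma(k) = sigma^2 * sum_{i=0..q-k} theta_i * theta_{i+k},
and rho(k) = gamma(k) / gamma(0). Sigma^2 cancels.
  numerator   = (1)*(-0.58) = -0.58.
  denominator = (1)^2 + (-0.241)^2 + (0.579)^2 + (-0.58)^2 = 1.729722.
  rho(3) = -0.58 / 1.729722 = -0.3353.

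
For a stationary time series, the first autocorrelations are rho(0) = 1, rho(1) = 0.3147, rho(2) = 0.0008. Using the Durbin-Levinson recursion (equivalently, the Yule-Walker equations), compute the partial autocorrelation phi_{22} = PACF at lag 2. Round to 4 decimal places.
\phi_{22} = -0.1090

The PACF at lag k is phi_{kk}, the last component of the solution
to the Yule-Walker system G_k phi = r_k where
  (G_k)_{ij} = rho(|i - j|), (r_k)_i = rho(i), i,j = 1..k.
Equivalently, Durbin-Levinson gives phi_{kk} iteratively:
  phi_{11} = rho(1)
  phi_{kk} = [rho(k) - sum_{j=1..k-1} phi_{k-1,j} rho(k-j)]
            / [1 - sum_{j=1..k-1} phi_{k-1,j} rho(j)],
  phi_{k,j} = phi_{k-1,j} - phi_{kk} phi_{k-1,k-j},  j = 1..k-1.
Step k = 1:
  phi_11 = rho(1) = 0.3147.
Step k = 2:
  phi_22 = [rho(2) - phi_11 rho(1)] / [1 - phi_11 rho(1)] = [0.0008 - (0.3147)(0.3147)] / [1 - (0.3147)(0.3147)]
         = -0.09823609 / 0.90096391 = -0.109.
Therefore phi_{22} = -0.1090.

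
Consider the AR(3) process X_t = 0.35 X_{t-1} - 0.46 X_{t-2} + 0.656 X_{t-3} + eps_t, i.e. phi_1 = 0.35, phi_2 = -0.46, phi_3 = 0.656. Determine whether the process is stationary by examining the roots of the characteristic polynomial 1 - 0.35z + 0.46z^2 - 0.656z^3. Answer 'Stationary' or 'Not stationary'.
\text{Stationary}

The AR(p) characteristic polynomial is P(z) = 1 - 0.35z + 0.46z^2 - 0.656z^3.
Stationarity requires all roots to lie outside the unit circle, i.e. |z| > 1 for every root.
Degree 3: look for a simple real root z0 first, then factor out (1 - z/z0) and solve the remaining quadratic.
Testing z0 = 1.25: P(1.25) = 1 + (-0.35)(1.25) + (0.46)(1.25)^2 + (-0.656)(1.25)^3
  = 1 + (-0.4375) + (0.71875) + (-1.28125) = 0.  So z_0 = 1.25 is a root, |z_0| = 1.25.
Divide out the factor (1 - 0.8 z) = (1 - z/z0) (since 1/z0 = 0.8):
  P(z) = (1 - 0.8 z)(1 + (0.45) z + (0.82) z^2)
  [check: z-coef 0.45 - (0.8) = -0.35; z^2-coef 0.82 - (0.8)(0.45) = 0.46; z^3-coef -(0.8)(0.82) = -0.656.]
Remaining roots from the quadratic factor 1 + (0.45) z + (0.82) z^2:
  Set 1 + (0.45) z + (0.82) z^2 = 0, i.e. a z^2 + b z + c = 0 with a = 0.82, b = 0.45, c = 1.
  Discriminant D = b^2 - 4ac = (0.45)^2 - 4*(0.82)*1 = 0.2025 - (3.28) = -3.0775.
  D < 0, so the roots are the complex-conjugate pair z = (-b +/- i sqrt(-D)) / (2a) = -0.2744 +/- 1.0697i.
  For a conjugate pair |z|^2 = z * conj(z) = (product of roots) = c/a = 1/(0.82) = 1.219512, so |z| = sqrt(1.219512) = 1.1043 for both roots.
Moduli of all roots: 1.2500, 1.1043, 1.1043.
All moduli strictly greater than 1? Yes.
Verdict: Stationary.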